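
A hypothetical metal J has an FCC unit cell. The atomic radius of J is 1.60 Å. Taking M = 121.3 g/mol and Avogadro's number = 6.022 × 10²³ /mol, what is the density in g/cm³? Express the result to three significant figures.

In an FCC lattice, atoms touch along the face diagonal, so √2·a = 4r, giving a = 4.525 Å = 4.525 × 10^-8 cm.
With Z = 4, ρ = Z·M/(N_A·a³) = 4 × 121.3 / (6.022 × 10²³ × 9.268 × 10^-23) = 8.693 g/cm³.

8.69 g/cm³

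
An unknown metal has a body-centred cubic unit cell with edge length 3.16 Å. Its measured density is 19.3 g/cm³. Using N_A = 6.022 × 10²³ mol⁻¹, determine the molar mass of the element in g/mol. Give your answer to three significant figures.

183 g/mol

A BCC cell has Z = 2 atoms; a = 3.160 × 10^-8 cm.
M = ρ·N_A·a³/Z = 19.3 × 6.022 × 10²³ × 3.155 × 10^-23 / 2 = 183 g/mol.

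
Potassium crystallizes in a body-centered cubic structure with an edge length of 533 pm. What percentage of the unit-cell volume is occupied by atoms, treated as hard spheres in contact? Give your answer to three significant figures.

In a BCC lattice atoms touch along the body diagonal, so √3·a = 4r, so r = 0.4330a = 230.8 pm.
Packing fraction = Z·(4/3)πr³ / a³ = 2 × (4/3)π × (230.8)³ / (533)³ = 0.6802 = 68.0%.

68.0%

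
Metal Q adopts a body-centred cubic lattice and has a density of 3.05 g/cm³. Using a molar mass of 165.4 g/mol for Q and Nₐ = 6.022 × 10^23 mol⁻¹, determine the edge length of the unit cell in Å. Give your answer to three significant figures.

5.65 Å

With Z = 2 atoms per BCC cell, a³ = Z·M/(N_A·ρ) = 2 × 165.4 / (6.022 × 10²³ × 3.050 g/cm³) = 1.801 × 10^-22 cm³.
a = (1.801 × 10^-22)^(1/3) = 5.647 × 10^-8 cm = 5.65 Å.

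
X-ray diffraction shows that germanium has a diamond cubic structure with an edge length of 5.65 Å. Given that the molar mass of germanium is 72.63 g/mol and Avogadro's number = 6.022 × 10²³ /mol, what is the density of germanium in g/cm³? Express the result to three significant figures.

A diamond cubic unit cell contains Z = 8 atoms.
Cell volume: a³ = (5.65 Å)³ = (5.650 × 10^-8 cm)³ = 1.804 × 10^-22 cm³.
ρ = Z·M/(N_A·a³) = 8 × 72.63 / (6.022 × 10²³ × 1.804 × 10^-22) = 5.350 g/cm³.

5.35 g/cm³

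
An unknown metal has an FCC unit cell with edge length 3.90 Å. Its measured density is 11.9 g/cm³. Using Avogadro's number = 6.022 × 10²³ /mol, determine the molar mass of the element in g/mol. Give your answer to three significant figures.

106 g/mol

An FCC cell has Z = 4 atoms; a = 3.900 × 10^-8 cm.
M = ρ·N_A·a³/Z = 11.9 × 6.022 × 10²³ × 5.932 × 10^-23 / 4 = 106 g/mol.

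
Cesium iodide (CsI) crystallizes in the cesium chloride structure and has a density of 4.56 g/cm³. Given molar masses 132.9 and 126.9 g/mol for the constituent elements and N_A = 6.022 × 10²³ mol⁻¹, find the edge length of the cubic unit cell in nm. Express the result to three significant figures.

M(CsI) = 259.8 g/mol; Z = 1 formula unit per cell.
a³ = Z·M/(N_A·ρ) = 1 × 259.8 / (6.022 × 10²³ × 4.56) = 9.461 × 10^-23 cm³, so a = 4.557 × 10^-8 cm = 0.456 nm.

0.456 nm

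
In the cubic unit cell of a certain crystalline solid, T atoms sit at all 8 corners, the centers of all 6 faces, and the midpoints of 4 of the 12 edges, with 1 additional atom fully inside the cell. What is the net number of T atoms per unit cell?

Corner atoms are shared by 8 cells (1/8 each), face atoms by 2 (1/2 each), edge atoms by 4 (1/4 each), interior atoms are unshared.
Net atoms = 8 × 1/8 + 6 × 1/2 + 4 × 1/4 + 1 = 1 + 3 + 1 + 1 = 6.

6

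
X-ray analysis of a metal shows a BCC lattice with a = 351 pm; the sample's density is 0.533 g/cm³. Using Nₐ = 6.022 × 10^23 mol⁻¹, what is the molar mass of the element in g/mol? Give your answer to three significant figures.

A BCC cell has Z = 2 atoms; a = 3.510 × 10^-8 cm.
M = ρ·N_A·a³/Z = 0.533 × 6.022 × 10²³ × 4.324 × 10^-23 / 2 = 6.94 g/mol.

6.94 g/mol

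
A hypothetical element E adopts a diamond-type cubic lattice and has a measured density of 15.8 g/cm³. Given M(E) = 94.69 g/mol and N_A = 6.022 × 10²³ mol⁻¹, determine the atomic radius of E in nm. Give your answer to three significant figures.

For a diamond cubic cell (Z = 8), a³ = Z·M/(N_A·ρ) = 8 × 94.69 / (6.022 × 10²³ × 15.80) = 7.962 × 10^-23 cm³, so a = 4.302 × 10^-8 cm = 0.4302 nm.
Nearest neighbors lie along the body diagonal with √3·a = 8r, so r = 0.2165 × a = 0.0931 nm.

0.0931 nm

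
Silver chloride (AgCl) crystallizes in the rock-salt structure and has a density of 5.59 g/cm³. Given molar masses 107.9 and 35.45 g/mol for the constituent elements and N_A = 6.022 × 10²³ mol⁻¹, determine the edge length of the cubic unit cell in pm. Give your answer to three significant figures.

554 pm

M(AgCl) = 143.35 g/mol; Z = 4 formula units per cell.
a³ = Z·M/(N_A·ρ) = 4 × 143.35 / (6.022 × 10²³ × 5.59) = 1.703 × 10^-22 cm³, so a = 5.543 × 10^-8 cm = 554 pm.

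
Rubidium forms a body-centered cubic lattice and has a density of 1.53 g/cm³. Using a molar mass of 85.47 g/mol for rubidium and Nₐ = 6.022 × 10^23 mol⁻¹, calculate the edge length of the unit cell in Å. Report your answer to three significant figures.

5.70 Å

With Z = 2 atoms per BCC cell, a³ = Z·M/(N_A·ρ) = 2 × 85.47 / (6.022 × 10²³ × 1.530 g/cm³) = 1.855 × 10^-22 cm³.
a = (1.855 × 10^-22)^(1/3) = 5.703 × 10^-8 cm = 5.70 Å.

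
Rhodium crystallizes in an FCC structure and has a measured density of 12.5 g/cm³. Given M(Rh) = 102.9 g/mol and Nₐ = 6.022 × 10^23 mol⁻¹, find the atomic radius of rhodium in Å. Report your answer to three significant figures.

For an FCC cell (Z = 4), a³ = Z·M/(N_A·ρ) = 4 × 102.9 / (6.022 × 10²³ × 12.50) = 5.468 × 10^-23 cm³, so a = 3.796 × 10^-8 cm = 3.796 Å.
Atoms touch along the face diagonal, so √2·a = 4r, so r = 0.3536 × a = 1.34 Å.

1.34 Å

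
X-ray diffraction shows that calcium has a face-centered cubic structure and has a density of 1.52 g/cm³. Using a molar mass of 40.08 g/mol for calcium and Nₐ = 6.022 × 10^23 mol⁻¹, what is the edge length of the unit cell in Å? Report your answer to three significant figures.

With Z = 4 atoms per FCC cell, a³ = Z·M/(N_A·ρ) = 4 × 40.08 / (6.022 × 10²³ × 1.520 g/cm³) = 1.751 × 10^-22 cm³.
a = (1.751 × 10^-22)^(1/3) = 5.595 × 10^-8 cm = 5.60 Å.

5.60 Å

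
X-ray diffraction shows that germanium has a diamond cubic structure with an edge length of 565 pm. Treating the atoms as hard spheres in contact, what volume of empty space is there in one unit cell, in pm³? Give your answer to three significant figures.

In a diamond cubic lattice nearest neighbors lie along the body diagonal with √3·a = 8r, so r = 0.2165a = 122.3 pm.
V_cell = a³ = 1.804 × 10^8 pm³; V_atoms = 8 × (4/3)πr³ = 6.134 × 10^7 pm³.
Empty space = 1.804 × 10^8 − 6.134 × 10^7 = 1.19 × 10^8 pm³.

1.19 × 10^8 pm³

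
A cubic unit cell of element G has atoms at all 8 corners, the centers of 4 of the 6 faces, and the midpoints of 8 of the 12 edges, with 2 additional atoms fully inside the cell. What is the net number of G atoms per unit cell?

7

Corner atoms are shared by 8 cells (1/8 each), face atoms by 2 (1/2 each), edge atoms by 4 (1/4 each), interior atoms are unshared.
Net atoms = 8 × 1/8 + 4 × 1/2 + 8 × 1/4 + 2 = 1 + 2 + 2 + 2 = 7.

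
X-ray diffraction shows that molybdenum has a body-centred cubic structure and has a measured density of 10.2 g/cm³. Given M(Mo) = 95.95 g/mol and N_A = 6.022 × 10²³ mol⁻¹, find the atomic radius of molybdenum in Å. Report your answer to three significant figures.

1.36 Å

For a BCC cell (Z = 2), a³ = Z·M/(N_A·ρ) = 2 × 95.95 / (6.022 × 10²³ × 10.20) = 3.124 × 10^-23 cm³, so a = 3.150 × 10^-8 cm = 3.150 Å.
Atoms touch along the body diagonal, so √3·a = 4r, so r = 0.4330 × a = 1.36 Å.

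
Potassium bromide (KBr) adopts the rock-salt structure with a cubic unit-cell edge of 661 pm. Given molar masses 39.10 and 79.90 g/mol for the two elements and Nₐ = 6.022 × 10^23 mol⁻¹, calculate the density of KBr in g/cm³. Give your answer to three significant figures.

2.74 g/cm³

The rock-salt structure contains Z = 4 formula units per cell; M(KBr) = 39.10 + 79.90 = 119.0 g/mol.
a³ = (6.610 × 10^-8 cm)³ = 2.888 × 10^-22 cm³.
ρ = 4 × 119.0 / (6.022 × 10²³ × 2.888 × 10^-22) = 2.737 g/cm³.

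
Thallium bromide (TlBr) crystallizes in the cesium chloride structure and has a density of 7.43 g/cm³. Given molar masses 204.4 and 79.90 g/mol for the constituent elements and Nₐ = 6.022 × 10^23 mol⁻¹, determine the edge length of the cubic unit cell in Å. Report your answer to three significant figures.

M(TlBr) = 284.3 g/mol; Z = 1 formula unit per cell.
a³ = Z·M/(N_A·ρ) = 1 × 284.3 / (6.022 × 10²³ × 7.43) = 6.354 × 10^-23 cm³, so a = 3.990 × 10^-8 cm = 3.99 Å.

3.99 Å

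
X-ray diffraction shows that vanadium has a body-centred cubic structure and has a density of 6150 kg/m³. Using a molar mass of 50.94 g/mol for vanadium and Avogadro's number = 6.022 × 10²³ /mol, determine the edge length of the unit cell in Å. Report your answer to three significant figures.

With Z = 2 atoms per BCC cell, a³ = Z·M/(N_A·ρ) = 2 × 50.94 / (6.022 × 10²³ × 6.150 g/cm³) = 2.751 × 10^-23 cm³.
a = (2.751 × 10^-23)^(1/3) = 3.019 × 10^-8 cm = 3.02 Å.

3.02 Å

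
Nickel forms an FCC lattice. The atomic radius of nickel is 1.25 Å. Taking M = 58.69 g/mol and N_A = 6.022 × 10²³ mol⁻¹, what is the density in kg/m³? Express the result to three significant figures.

In an FCC lattice, atoms touch along the face diagonal, so √2·a = 4r, giving a = 3.536 Å = 3.536 × 10^-8 cm.
With Z = 4, ρ = Z·M/(N_A·a³) = 4 × 58.69 / (6.022 × 10²³ × 4.419 × 10^-23) = 8.821 g/cm³ = 8820 kg/m³.

8820 kg/m³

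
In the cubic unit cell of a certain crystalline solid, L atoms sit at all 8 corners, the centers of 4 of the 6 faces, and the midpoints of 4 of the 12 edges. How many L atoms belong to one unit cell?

4

Corner atoms are shared by 8 cells (1/8 each), face atoms by 2 (1/2 each), edge atoms by 4 (1/4 each).
Net atoms = 8 × 1/8 + 4 × 1/2 + 4 × 1/4 = 1 + 2 + 1 = 4.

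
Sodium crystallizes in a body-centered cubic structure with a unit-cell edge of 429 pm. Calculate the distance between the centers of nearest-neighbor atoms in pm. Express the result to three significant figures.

372 pm

In a BCC structure, atoms touch along the body diagonal, so √3·a = 4r; the nearest-neighbor distance equals 2r = 0.8660·a.
d = 0.8660 × 429 = 372 pm.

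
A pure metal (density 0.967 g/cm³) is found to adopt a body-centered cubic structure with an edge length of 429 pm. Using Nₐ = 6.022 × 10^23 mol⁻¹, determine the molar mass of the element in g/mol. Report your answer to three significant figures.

23.0 g/mol

A BCC cell has Z = 2 atoms; a = 4.290 × 10^-8 cm.
M = ρ·N_A·a³/Z = 0.967 × 6.022 × 10²³ × 7.895 × 10^-23 / 2 = 23.0 g/mol.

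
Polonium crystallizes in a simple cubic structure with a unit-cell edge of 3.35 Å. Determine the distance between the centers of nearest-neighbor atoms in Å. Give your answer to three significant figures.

3.35 Å

In a simple cubic structure, atoms touch along the cell edge, so a = 2r; the nearest-neighbor distance equals 2r = 1.000·a.
d = 1.000 × 3.35 = 3.35 Å.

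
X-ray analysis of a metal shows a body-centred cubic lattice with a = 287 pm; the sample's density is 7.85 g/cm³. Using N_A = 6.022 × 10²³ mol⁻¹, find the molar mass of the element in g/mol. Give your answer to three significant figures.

A BCC cell has Z = 2 atoms; a = 2.870 × 10^-8 cm.
M = ρ·N_A·a³/Z = 7.85 × 6.022 × 10²³ × 2.364 × 10^-23 / 2 = 55.9 g/mol.

55.9 g/mol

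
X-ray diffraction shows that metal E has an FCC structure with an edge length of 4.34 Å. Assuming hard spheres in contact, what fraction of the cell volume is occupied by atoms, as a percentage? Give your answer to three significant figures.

74.0%

In an FCC lattice atoms touch along the face diagonal, so √2·a = 4r, so r = 0.3536a = 1.534 Å.
Packing fraction = Z·(4/3)πr³ / a³ = 4 × (4/3)π × (1.534)³ / (4.34)³ = 0.7405 = 74.0%.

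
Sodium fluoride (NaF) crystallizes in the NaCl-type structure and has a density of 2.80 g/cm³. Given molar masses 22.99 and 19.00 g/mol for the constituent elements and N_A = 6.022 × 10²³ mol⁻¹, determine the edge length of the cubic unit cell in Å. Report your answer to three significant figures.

M(NaF) = 41.99 g/mol; Z = 4 formula units per cell.
a³ = Z·M/(N_A·ρ) = 4 × 41.99 / (6.022 × 10²³ × 2.80) = 9.961 × 10^-23 cm³, so a = 4.636 × 10^-8 cm = 4.64 Å.

4.64 Å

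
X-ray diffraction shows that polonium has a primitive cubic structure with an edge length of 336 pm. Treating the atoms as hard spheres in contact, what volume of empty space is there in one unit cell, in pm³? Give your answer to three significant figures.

In a simple cubic lattice atoms touch along the cell edge, so a = 2r, so r = 0.5000a = 168.0 pm.
V_cell = a³ = 3.793 × 10^7 pm³; V_atoms = 1 × (4/3)πr³ = 1.986 × 10^7 pm³.
Empty space = 3.793 × 10^7 − 1.986 × 10^7 = 1.81 × 10^7 pm³.

1.81 × 10^7 pm³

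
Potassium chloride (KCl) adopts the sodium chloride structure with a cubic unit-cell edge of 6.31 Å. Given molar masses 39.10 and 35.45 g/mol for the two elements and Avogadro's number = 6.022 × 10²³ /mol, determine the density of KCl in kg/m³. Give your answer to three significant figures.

1970 kg/m³

The sodium chloride structure contains Z = 4 formula units per cell; M(KCl) = 39.10 + 35.45 = 74.55 g/mol.
a³ = (6.310 × 10^-8 cm)³ = 2.512 × 10^-22 cm³.
ρ = 4 × 74.55 / (6.022 × 10²³ × 2.512 × 10^-22) = 1.971 g/cm³ = 1970 kg/m³.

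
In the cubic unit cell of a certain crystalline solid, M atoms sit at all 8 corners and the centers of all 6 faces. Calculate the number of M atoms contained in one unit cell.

4

Corner atoms are shared by 8 cells (1/8 each), face atoms by 2 (1/2 each).
Net atoms = 8 × 1/8 + 6 × 1/2 = 1 + 3 = 4.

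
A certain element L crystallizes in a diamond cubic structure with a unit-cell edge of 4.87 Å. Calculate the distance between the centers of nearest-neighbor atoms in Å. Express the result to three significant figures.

In a diamond cubic structure, nearest neighbors lie along the body diagonal with √3·a = 8r; the nearest-neighbor distance equals 2r = 0.4330·a.
d = 0.4330 × 4.87 = 2.11 Å.

2.11 Å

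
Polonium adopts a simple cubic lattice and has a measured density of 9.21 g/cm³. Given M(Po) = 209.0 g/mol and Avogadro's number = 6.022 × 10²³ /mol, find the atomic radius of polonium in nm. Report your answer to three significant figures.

0.168 nm

For a simple cubic cell (Z = 1), a³ = Z·M/(N_A·ρ) = 1 × 209.0 / (6.022 × 10²³ × 9.210) = 3.768 × 10^-23 cm³, so a = 3.353 × 10^-8 cm = 0.3353 nm.
Atoms touch along the cell edge, so a = 2r, so r = 0.5000 × a = 0.168 nm.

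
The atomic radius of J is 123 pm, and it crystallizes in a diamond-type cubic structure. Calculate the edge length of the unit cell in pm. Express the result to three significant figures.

568 pm

In a diamond cubic lattice, nearest neighbors lie along the body diagonal with √3·a = 8r.
a = 8r/√3 = 8 × 123 / 1.7321 = 568 pm.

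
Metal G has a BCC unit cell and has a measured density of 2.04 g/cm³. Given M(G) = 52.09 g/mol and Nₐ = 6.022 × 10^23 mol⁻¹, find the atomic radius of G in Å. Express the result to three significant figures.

For a BCC cell (Z = 2), a³ = Z·M/(N_A·ρ) = 2 × 52.09 / (6.022 × 10²³ × 2.040) = 8.480 × 10^-23 cm³, so a = 4.393 × 10^-8 cm = 4.393 Å.
Atoms touch along the body diagonal, so √3·a = 4r, so r = 0.4330 × a = 1.90 Å.

1.90 Å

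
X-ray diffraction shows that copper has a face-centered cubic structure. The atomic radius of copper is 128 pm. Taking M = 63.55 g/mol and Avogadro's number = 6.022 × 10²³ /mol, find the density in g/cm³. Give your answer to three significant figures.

In an FCC lattice, atoms touch along the face diagonal, so √2·a = 4r, giving a = 362.0 pm = 3.620 × 10^-8 cm.
With Z = 4, ρ = Z·M/(N_A·a³) = 4 × 63.55 / (6.022 × 10²³ × 4.745 × 10^-23) = 8.895 g/cm³.

8.90 g/cm³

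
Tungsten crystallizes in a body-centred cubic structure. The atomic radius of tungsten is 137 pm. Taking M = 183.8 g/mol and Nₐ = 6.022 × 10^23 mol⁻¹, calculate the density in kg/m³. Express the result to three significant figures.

19300 kg/m³

In a BCC lattice, atoms touch along the body diagonal, so √3·a = 4r, giving a = 316.4 pm = 3.164 × 10^-8 cm.
With Z = 2, ρ = Z·M/(N_A·a³) = 2 × 183.8 / (6.022 × 10²³ × 3.167 × 10^-23) = 19.27 g/cm³ = 19300 kg/m³.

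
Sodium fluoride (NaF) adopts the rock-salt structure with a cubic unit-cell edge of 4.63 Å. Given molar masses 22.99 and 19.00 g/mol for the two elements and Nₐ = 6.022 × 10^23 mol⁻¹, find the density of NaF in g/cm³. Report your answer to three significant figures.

The rock-salt structure contains Z = 4 formula units per cell; M(NaF) = 22.99 + 19.00 = 41.99 g/mol.
a³ = (4.630 × 10^-8 cm)³ = 9.925 × 10^-23 cm³.
ρ = 4 × 41.99 / (6.022 × 10²³ × 9.925 × 10^-23) = 2.810 g/cm³.

2.81 g/cm³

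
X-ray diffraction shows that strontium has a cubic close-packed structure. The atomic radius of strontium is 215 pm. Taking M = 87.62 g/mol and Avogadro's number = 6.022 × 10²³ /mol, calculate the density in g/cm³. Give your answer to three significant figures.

2.59 g/cm³

In an FCC lattice, atoms touch along the face diagonal, so √2·a = 4r, giving a = 608.1 pm = 6.081 × 10^-8 cm.
With Z = 4, ρ = Z·M/(N_A·a³) = 4 × 87.62 / (6.022 × 10²³ × 2.249 × 10^-22) = 2.588 g/cm³.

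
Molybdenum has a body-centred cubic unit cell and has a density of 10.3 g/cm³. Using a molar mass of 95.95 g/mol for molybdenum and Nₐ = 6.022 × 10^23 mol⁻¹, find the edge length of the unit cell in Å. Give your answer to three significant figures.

3.14 Å

With Z = 2 atoms per BCC cell, a³ = Z·M/(N_A·ρ) = 2 × 95.95 / (6.022 × 10²³ × 10.30 g/cm³) = 3.094 × 10^-23 cm³.
a = (3.094 × 10^-23)^(1/3) = 3.139 × 10^-8 cm = 3.14 Å.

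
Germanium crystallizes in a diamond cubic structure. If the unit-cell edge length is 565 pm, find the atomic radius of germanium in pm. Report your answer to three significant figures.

122 pm

In a diamond cubic lattice, nearest neighbors lie along the body diagonal with √3·a = 8r.
r = √3·a/8 = 1.7321 × 565 / 8 = 122 pm.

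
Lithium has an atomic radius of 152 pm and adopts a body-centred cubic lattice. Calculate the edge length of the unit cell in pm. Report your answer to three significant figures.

351 pm

In a BCC lattice, atoms touch along the body diagonal, so √3·a = 4r.
a = 4r/√3 = 4 × 152 / 1.7321 = 351 pm.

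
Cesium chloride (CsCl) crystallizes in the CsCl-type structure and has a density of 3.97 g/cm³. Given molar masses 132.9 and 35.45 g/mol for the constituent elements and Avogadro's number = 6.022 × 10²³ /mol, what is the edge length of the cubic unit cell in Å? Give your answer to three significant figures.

4.13 Å

M(CsCl) = 168.35 g/mol; Z = 1 formula unit per cell.
a³ = Z·M/(N_A·ρ) = 1 × 168.35 / (6.022 × 10²³ × 3.97) = 7.042 × 10^-23 cm³, so a = 4.129 × 10^-8 cm = 4.13 Å.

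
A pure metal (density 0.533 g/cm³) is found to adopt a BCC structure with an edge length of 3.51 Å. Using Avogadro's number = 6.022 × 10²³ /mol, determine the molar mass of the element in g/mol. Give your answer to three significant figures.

6.94 g/mol

A BCC cell has Z = 2 atoms; a = 3.510 × 10^-8 cm.
M = ρ·N_A·a³/Z = 0.533 × 6.022 × 10²³ × 4.324 × 10^-23 / 2 = 6.94 g/mol.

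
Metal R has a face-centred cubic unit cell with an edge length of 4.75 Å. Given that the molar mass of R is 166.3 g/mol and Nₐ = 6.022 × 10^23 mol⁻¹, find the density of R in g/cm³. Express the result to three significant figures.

10.3 g/cm³

An FCC unit cell contains Z = 4 atoms.
Cell volume: a³ = (4.75 Å)³ = (4.750 × 10^-8 cm)³ = 1.072 × 10^-22 cm³.
ρ = Z·M/(N_A·a³) = 4 × 166.3 / (6.022 × 10²³ × 1.072 × 10^-22) = 10.31 g/cm³.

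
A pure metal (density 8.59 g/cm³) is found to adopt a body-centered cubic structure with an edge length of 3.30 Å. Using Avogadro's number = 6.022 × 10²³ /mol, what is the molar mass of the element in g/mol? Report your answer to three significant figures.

92.9 g/mol

A BCC cell has Z = 2 atoms; a = 3.300 × 10^-8 cm.
M = ρ·N_A·a³/Z = 8.59 × 6.022 × 10²³ × 3.594 × 10^-23 / 2 = 92.9 g/mol.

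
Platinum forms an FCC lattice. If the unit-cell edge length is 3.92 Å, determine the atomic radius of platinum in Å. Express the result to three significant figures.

In an FCC lattice, atoms touch along the face diagonal, so √2·a = 4r.
r = √2·a/4 = 1.4142 × 3.92 / 4 = 1.39 Å.

1.39 Å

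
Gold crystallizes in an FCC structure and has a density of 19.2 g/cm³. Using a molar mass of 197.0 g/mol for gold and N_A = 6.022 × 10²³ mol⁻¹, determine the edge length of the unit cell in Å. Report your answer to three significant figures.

4.08 Å

With Z = 4 atoms per FCC cell, a³ = Z·M/(N_A·ρ) = 4 × 197.0 / (6.022 × 10²³ × 19.20 g/cm³) = 6.815 × 10^-23 cm³.
a = (6.815 × 10^-23)^(1/3) = 4.085 × 10^-8 cm = 4.08 Å.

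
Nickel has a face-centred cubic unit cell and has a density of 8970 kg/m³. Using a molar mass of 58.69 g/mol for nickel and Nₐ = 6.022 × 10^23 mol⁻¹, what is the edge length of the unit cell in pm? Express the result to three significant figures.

With Z = 4 atoms per FCC cell, a³ = Z·M/(N_A·ρ) = 4 × 58.69 / (6.022 × 10²³ × 8.970 g/cm³) = 4.346 × 10^-23 cm³.
a = (4.346 × 10^-23)^(1/3) = 3.516 × 10^-8 cm = 352 pm.

352 pm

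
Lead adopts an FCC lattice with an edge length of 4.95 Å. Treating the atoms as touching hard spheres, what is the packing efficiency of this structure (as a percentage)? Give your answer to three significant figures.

In an FCC lattice atoms touch along the face diagonal, so √2·a = 4r, so r = 0.3536a = 1.750 Å.
Packing fraction = Z·(4/3)πr³ / a³ = 4 × (4/3)π × (1.750)³ / (4.95)³ = 0.7405 = 74.0%.

74.0%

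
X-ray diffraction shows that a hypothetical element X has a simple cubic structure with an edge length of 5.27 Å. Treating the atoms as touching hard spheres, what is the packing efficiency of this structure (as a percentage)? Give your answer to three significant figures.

52.4%

In a simple cubic lattice atoms touch along the cell edge, so a = 2r, so r = 0.5000a = 2.635 Å.
Packing fraction = Z·(4/3)πr³ / a³ = 1 × (4/3)π × (2.635)³ / (5.27)³ = 0.5236 = 52.4%.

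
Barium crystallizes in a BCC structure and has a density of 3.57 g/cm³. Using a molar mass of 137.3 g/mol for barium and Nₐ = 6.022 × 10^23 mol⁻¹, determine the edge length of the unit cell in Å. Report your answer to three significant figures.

With Z = 2 atoms per BCC cell, a³ = Z·M/(N_A·ρ) = 2 × 137.3 / (6.022 × 10²³ × 3.570 g/cm³) = 1.277 × 10^-22 cm³.
a = (1.277 × 10^-22)^(1/3) = 5.036 × 10^-8 cm = 5.04 Å.

5.04 Å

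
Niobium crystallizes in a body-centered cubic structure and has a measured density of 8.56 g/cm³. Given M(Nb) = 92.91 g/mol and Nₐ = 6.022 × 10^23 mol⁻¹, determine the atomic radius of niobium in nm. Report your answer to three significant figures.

For a BCC cell (Z = 2), a³ = Z·M/(N_A·ρ) = 2 × 92.91 / (6.022 × 10²³ × 8.560) = 3.605 × 10^-23 cm³, so a = 3.303 × 10^-8 cm = 0.3303 nm.
Atoms touch along the body diagonal, so √3·a = 4r, so r = 0.4330 × a = 0.143 nm.

0.143 nm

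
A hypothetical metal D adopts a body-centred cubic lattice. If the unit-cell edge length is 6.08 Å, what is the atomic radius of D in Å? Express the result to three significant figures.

2.63 Å

In a BCC lattice, atoms touch along the body diagonal, so √3·a = 4r.
r = √3·a/4 = 1.7321 × 6.08 / 4 = 2.63 Å.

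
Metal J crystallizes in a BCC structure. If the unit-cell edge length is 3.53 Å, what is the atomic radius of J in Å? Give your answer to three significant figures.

1.53 Å

In a BCC lattice, atoms touch along the body diagonal, so √3·a = 4r.
r = √3·a/4 = 1.7321 × 3.53 / 4 = 1.53 Å.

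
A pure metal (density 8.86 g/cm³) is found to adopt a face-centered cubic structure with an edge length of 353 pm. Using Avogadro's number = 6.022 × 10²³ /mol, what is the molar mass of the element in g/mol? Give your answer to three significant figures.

An FCC cell has Z = 4 atoms; a = 3.530 × 10^-8 cm.
M = ρ·N_A·a³/Z = 8.86 × 6.022 × 10²³ × 4.399 × 10^-23 / 4 = 58.7 g/mol.

58.7 g/mol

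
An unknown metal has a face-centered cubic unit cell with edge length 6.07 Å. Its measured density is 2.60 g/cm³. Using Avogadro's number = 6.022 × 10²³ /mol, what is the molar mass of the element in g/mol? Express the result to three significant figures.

87.5 g/mol

An FCC cell has Z = 4 atoms; a = 6.070 × 10^-8 cm.
M = ρ·N_A·a³/Z = 2.60 × 6.022 × 10²³ × 2.236 × 10^-22 / 4 = 87.5 g/mol.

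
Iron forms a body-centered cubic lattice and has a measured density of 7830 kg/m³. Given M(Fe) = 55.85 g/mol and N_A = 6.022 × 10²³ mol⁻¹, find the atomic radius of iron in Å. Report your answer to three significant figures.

For a BCC cell (Z = 2), a³ = Z·M/(N_A·ρ) = 2 × 55.85 / (6.022 × 10²³ × 7.830) = 2.369 × 10^-23 cm³, so a = 2.872 × 10^-8 cm = 2.872 Å.
Atoms touch along the body diagonal, so √3·a = 4r, so r = 0.4330 × a = 1.24 Å.

1.24 Å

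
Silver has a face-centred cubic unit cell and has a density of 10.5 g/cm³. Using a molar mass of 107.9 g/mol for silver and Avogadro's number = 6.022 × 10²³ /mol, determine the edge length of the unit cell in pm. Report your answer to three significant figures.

With Z = 4 atoms per FCC cell, a³ = Z·M/(N_A·ρ) = 4 × 107.9 / (6.022 × 10²³ × 10.50 g/cm³) = 6.826 × 10^-23 cm³.
a = (6.826 × 10^-23)^(1/3) = 4.087 × 10^-8 cm = 409 pm.

409 pm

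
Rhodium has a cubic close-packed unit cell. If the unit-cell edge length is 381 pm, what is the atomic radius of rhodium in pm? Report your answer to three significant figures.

135 pm

In an FCC lattice, atoms touch along the face diagonal, so √2·a = 4r.
r = √2·a/4 = 1.4142 × 381 / 4 = 135 pm.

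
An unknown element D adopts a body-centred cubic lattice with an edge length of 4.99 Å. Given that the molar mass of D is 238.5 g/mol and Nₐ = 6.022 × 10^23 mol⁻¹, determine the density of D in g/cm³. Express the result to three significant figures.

6.37 g/cm³

A BCC unit cell contains Z = 2 atoms.
Cell volume: a³ = (4.99 Å)³ = (4.990 × 10^-8 cm)³ = 1.243 × 10^-22 cm³.
ρ = Z·M/(N_A·a³) = 2 × 238.5 / (6.022 × 10²³ × 1.243 × 10^-22) = 6.375 g/cm³.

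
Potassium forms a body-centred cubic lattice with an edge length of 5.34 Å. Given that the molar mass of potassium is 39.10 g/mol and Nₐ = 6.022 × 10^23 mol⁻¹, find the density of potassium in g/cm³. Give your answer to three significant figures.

A BCC unit cell contains Z = 2 atoms.
Cell volume: a³ = (5.34 Å)³ = (5.340 × 10^-8 cm)³ = 1.523 × 10^-22 cm³.
ρ = Z·M/(N_A·a³) = 2 × 39.10 / (6.022 × 10²³ × 1.523 × 10^-22) = 0.8528 g/cm³.

0.853 g/cm³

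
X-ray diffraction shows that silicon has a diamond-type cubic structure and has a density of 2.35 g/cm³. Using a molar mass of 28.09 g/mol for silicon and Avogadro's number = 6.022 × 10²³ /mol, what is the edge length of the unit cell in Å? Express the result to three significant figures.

With Z = 8 atoms per diamond cubic cell, a³ = Z·M/(N_A·ρ) = 8 × 28.09 / (6.022 × 10²³ × 2.350 g/cm³) = 1.588 × 10^-22 cm³.
a = (1.588 × 10^-22)^(1/3) = 5.415 × 10^-8 cm = 5.42 Å.

5.42 Å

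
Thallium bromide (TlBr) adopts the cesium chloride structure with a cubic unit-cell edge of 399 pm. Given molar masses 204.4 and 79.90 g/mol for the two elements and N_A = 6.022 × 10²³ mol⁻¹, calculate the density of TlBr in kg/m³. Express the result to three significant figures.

The cesium chloride structure contains Z = 1 formula unit per cell; M(TlBr) = 204.4 + 79.90 = 284.3 g/mol.
a³ = (3.990 × 10^-8 cm)³ = 6.352 × 10^-23 cm³.
ρ = 1 × 284.3 / (6.022 × 10²³ × 6.352 × 10^-23) = 7.432 g/cm³ = 7430 kg/m³.

7430 kg/m³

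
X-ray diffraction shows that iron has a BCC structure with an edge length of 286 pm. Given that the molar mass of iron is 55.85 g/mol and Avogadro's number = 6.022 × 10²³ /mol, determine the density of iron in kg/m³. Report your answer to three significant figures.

A BCC unit cell contains Z = 2 atoms.
Cell volume: a³ = (286 pm)³ = (2.860 × 10^-8 cm)³ = 2.339 × 10^-23 cm³.
ρ = Z·M/(N_A·a³) = 2 × 55.85 / (6.022 × 10²³ × 2.339 × 10^-23) = 7.929 g/cm³ = 7930 kg/m³.

7930 kg/m³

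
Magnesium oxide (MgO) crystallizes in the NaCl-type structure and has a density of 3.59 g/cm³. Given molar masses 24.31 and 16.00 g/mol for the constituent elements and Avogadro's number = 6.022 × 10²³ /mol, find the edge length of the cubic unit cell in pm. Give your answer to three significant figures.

M(MgO) = 40.31 g/mol; Z = 4 formula units per cell.
a³ = Z·M/(N_A·ρ) = 4 × 40.31 / (6.022 × 10²³ × 3.59) = 7.458 × 10^-23 cm³, so a = 4.209 × 10^-8 cm = 421 pm.

421 pm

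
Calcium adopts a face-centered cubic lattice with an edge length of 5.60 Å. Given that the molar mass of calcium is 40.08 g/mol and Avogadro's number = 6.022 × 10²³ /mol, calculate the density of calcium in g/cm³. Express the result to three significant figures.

An FCC unit cell contains Z = 4 atoms.
Cell volume: a³ = (5.60 Å)³ = (5.600 × 10^-8 cm)³ = 1.756 × 10^-22 cm³.
ρ = Z·M/(N_A·a³) = 4 × 40.08 / (6.022 × 10²³ × 1.756 × 10^-22) = 1.516 g/cm³.

1.52 g/cm³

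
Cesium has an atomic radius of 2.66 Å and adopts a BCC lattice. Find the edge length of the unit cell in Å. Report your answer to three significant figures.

In a BCC lattice, atoms touch along the body diagonal, so √3·a = 4r.
a = 4r/√3 = 4 × 2.66 / 1.7321 = 6.14 Å.

6.14 Å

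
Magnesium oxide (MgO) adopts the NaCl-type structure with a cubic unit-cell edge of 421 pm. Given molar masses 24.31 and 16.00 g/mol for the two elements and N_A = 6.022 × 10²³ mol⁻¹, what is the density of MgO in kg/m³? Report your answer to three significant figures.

The NaCl-type structure contains Z = 4 formula units per cell; M(MgO) = 24.31 + 16.00 = 40.31 g/mol.
a³ = (4.210 × 10^-8 cm)³ = 7.462 × 10^-23 cm³.
ρ = 4 × 40.31 / (6.022 × 10²³ × 7.462 × 10^-23) = 3.588 g/cm³ = 3590 kg/m³.

3590 kg/m³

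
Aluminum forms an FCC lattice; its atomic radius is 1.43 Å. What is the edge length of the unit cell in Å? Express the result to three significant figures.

In an FCC lattice, atoms touch along the face diagonal, so √2·a = 4r.
a = 4r/√2 = 4 × 1.43 / 1.4142 = 4.04 Å.

4.04 Å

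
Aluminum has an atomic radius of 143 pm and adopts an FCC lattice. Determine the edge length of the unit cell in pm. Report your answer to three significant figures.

404 pm

In an FCC lattice, atoms touch along the face diagonal, so √2·a = 4r.
a = 4r/√2 = 4 × 143 / 1.4142 = 404 pm.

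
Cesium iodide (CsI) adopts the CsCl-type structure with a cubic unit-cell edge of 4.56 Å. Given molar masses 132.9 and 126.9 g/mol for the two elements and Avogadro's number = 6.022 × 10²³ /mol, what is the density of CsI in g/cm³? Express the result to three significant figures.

The CsCl-type structure contains Z = 1 formula unit per cell; M(CsI) = 132.9 + 126.9 = 259.8 g/mol.
a³ = (4.560 × 10^-8 cm)³ = 9.482 × 10^-23 cm³.
ρ = 1 × 259.8 / (6.022 × 10²³ × 9.482 × 10^-23) = 4.550 g/cm³.

4.55 g/cm³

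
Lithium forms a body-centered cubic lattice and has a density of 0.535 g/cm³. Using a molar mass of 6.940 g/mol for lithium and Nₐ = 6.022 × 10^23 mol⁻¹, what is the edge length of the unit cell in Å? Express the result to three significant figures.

3.51 Å

With Z = 2 atoms per BCC cell, a³ = Z·M/(N_A·ρ) = 2 × 6.940 / (6.022 × 10²³ × 0.5350 g/cm³) = 4.308 × 10^-23 cm³.
a = (4.308 × 10^-23)^(1/3) = 3.506 × 10^-8 cm = 3.51 Å.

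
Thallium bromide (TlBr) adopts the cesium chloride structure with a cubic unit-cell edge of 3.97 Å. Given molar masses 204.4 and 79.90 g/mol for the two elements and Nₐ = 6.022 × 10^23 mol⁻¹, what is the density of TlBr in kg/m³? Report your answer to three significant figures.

The cesium chloride structure contains Z = 1 formula unit per cell; M(TlBr) = 204.4 + 79.90 = 284.3 g/mol.
a³ = (3.970 × 10^-8 cm)³ = 6.257 × 10^-23 cm³.
ρ = 1 × 284.3 / (6.022 × 10²³ × 6.257 × 10^-23) = 7.545 g/cm³ = 7550 kg/m³.

7550 kg/m³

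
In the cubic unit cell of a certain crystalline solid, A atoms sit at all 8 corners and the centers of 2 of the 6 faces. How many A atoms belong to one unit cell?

2

Corner atoms are shared by 8 cells (1/8 each), face atoms by 2 (1/2 each).
Net atoms = 8 × 1/8 + 2 × 1/2 = 1 + 1 = 2.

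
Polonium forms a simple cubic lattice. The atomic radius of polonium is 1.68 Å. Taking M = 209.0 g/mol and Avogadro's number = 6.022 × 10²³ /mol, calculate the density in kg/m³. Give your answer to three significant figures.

In a simple cubic lattice, atoms touch along the cell edge, so a = 2r, giving a = 3.360 Å = 3.360 × 10^-8 cm.
With Z = 1, ρ = Z·M/(N_A·a³) = 1 × 209.0 / (6.022 × 10²³ × 3.793 × 10^-23) = 9.149 g/cm³ = 9150 kg/m³.

9150 kg/m³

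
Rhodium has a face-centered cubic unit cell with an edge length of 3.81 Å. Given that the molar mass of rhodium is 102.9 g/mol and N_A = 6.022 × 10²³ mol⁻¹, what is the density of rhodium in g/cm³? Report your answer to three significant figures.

12.4 g/cm³

An FCC unit cell contains Z = 4 atoms.
Cell volume: a³ = (3.81 Å)³ = (3.810 × 10^-8 cm)³ = 5.531 × 10^-23 cm³.
ρ = Z·M/(N_A·a³) = 4 × 102.9 / (6.022 × 10²³ × 5.531 × 10^-23) = 12.36 g/cm³.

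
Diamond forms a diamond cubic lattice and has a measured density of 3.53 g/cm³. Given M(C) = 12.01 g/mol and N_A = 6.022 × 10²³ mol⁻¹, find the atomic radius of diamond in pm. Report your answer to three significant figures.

77.1 pm

For a diamond cubic cell (Z = 8), a³ = Z·M/(N_A·ρ) = 8 × 12.01 / (6.022 × 10²³ × 3.530) = 4.520 × 10^-23 cm³, so a = 3.562 × 10^-8 cm = 356.2 pm.
Nearest neighbors lie along the body diagonal with √3·a = 8r, so r = 0.2165 × a = 77.1 pm.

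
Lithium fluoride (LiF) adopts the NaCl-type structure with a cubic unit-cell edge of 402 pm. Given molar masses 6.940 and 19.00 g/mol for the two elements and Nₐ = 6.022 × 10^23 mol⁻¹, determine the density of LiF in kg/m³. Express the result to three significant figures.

2650 kg/m³

The NaCl-type structure contains Z = 4 formula units per cell; M(LiF) = 6.940 + 19.00 = 25.94 g/mol.
a³ = (4.020 × 10^-8 cm)³ = 6.496 × 10^-23 cm³.
ρ = 4 × 25.94 / (6.022 × 10²³ × 6.496 × 10^-23) = 2.652 g/cm³ = 2650 kg/m³.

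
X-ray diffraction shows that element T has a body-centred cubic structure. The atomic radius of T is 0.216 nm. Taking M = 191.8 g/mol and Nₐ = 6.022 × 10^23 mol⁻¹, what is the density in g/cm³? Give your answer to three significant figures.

In a BCC lattice, atoms touch along the body diagonal, so √3·a = 4r, giving a = 0.4988 nm = 4.988 × 10^-8 cm.
With Z = 2, ρ = Z·M/(N_A·a³) = 2 × 191.8 / (6.022 × 10²³ × 1.241 × 10^-22) = 5.132 g/cm³.

5.13 g/cm³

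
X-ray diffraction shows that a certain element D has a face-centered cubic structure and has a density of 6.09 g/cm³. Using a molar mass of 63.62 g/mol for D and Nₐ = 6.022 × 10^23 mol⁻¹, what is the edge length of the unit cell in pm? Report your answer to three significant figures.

With Z = 4 atoms per FCC cell, a³ = Z·M/(N_A·ρ) = 4 × 63.62 / (6.022 × 10²³ × 6.090 g/cm³) = 6.939 × 10^-23 cm³.
a = (6.939 × 10^-23)^(1/3) = 4.109 × 10^-8 cm = 411 pm.

411 pm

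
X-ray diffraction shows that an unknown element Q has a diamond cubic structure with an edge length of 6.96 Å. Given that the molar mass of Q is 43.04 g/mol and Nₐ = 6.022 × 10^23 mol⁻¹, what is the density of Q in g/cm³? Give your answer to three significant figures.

A diamond cubic unit cell contains Z = 8 atoms.
Cell volume: a³ = (6.96 Å)³ = (6.960 × 10^-8 cm)³ = 3.372 × 10^-22 cm³.
ρ = Z·M/(N_A·a³) = 8 × 43.04 / (6.022 × 10²³ × 3.372 × 10^-22) = 1.696 g/cm³.

1.70 g/cm³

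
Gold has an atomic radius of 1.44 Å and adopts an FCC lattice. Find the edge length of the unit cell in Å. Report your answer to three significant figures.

4.07 Å

In an FCC lattice, atoms touch along the face diagonal, so √2·a = 4r.
a = 4r/√2 = 4 × 1.44 / 1.4142 = 4.07 Å.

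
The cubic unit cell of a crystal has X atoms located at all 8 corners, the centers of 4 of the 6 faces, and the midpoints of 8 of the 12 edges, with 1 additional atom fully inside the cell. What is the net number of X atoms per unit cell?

Corner atoms are shared by 8 cells (1/8 each), face atoms by 2 (1/2 each), edge atoms by 4 (1/4 each), interior atoms are unshared.
Net atoms = 8 × 1/8 + 4 × 1/2 + 8 × 1/4 + 1 = 1 + 2 + 2 + 1 = 6.

6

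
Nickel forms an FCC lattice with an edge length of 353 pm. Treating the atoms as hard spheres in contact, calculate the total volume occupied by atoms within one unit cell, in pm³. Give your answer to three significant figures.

3.26 × 10^7 pm³

In an FCC lattice atoms touch along the face diagonal, so √2·a = 4r, so r = 0.3536a = 124.8 pm.
V_atoms = Z × (4/3)πr³ = 4 × (4/3)π × (124.8)³ = 3.26 × 10^7 pm³.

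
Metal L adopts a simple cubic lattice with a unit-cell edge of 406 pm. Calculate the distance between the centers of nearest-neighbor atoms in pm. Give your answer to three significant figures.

406 pm

In a simple cubic structure, atoms touch along the cell edge, so a = 2r; the nearest-neighbor distance equals 2r = 1.000·a.
d = 1.000 × 406 = 406 pm.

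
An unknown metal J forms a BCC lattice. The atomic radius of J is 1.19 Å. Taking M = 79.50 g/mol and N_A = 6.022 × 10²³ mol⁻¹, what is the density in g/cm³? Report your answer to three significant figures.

In a BCC lattice, atoms touch along the body diagonal, so √3·a = 4r, giving a = 2.748 Å = 2.748 × 10^-8 cm.
With Z = 2, ρ = Z·M/(N_A·a³) = 2 × 79.50 / (6.022 × 10²³ × 2.076 × 10^-23) = 12.72 g/cm³.

12.7 g/cm³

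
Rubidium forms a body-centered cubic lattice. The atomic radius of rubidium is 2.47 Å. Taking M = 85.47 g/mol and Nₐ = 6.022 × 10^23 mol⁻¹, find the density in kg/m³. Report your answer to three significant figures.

In a BCC lattice, atoms touch along the body diagonal, so √3·a = 4r, giving a = 5.704 Å = 5.704 × 10^-8 cm.
With Z = 2, ρ = Z·M/(N_A·a³) = 2 × 85.47 / (6.022 × 10²³ × 1.856 × 10^-22) = 1.529 g/cm³ = 1530 kg/m³.

1530 kg/m³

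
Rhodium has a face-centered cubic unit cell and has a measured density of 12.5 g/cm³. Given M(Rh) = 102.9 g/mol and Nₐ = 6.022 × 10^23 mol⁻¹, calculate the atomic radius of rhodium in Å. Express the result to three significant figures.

1.34 Å

For an FCC cell (Z = 4), a³ = Z·M/(N_A·ρ) = 4 × 102.9 / (6.022 × 10²³ × 12.50) = 5.468 × 10^-23 cm³, so a = 3.796 × 10^-8 cm = 3.796 Å.
Atoms touch along the face diagonal, so √2·a = 4r, so r = 0.3536 × a = 1.34 Å.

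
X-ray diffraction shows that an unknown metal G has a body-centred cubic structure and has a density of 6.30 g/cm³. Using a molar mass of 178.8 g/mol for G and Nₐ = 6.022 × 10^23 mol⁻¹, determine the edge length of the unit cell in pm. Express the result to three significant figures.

With Z = 2 atoms per BCC cell, a³ = Z·M/(N_A·ρ) = 2 × 178.8 / (6.022 × 10²³ × 6.300 g/cm³) = 9.426 × 10^-23 cm³.
a = (9.426 × 10^-23)^(1/3) = 4.551 × 10^-8 cm = 455 pm.

455 pm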